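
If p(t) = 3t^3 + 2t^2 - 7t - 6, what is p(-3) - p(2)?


p(-3) = -48
p(2) = 12
p(-3) - p(2) = -48 - 12 = -60


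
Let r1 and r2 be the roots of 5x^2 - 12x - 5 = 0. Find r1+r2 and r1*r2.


For ax^2+bx+c=0: sum = -b/a, product = c/a.
a=5, b=-12, c=-5
Sum = -(-12)/5 = 12/5
Product = (-5)/5 = -1


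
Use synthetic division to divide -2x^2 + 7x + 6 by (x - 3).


Synthetic division with c = 3. Coefficients: -2, 7, 6
Bring down -2.
  -2 * 3 = -6; -6 + 7 = 1
  1 * 3 = 3; 3 + 6 = 9
Quotient: -2x + 1, Remainder: 9


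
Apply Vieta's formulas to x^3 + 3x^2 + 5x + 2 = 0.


Monic cubic x^3+bx^2+cx+d=0: sum=-b, pairwise sum=c, product=-d.
b=3, c=5, d=2
r1+r2+r3 = -3
r1r2+r1r3+r2r3 = 5
r1r2r3 = -2


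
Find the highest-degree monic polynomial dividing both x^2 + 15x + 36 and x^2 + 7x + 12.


Factor each:
  x^2 + 15x + 36 = (x + 3)(x + 12)
  x^2 + 7x + 12 = (x + 3)(x + 4)
Common monic factor: x + 3


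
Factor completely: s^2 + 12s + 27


Roots satisfy r1 + r2 = -b/a = -12 and r1*r2 = c/a = 27.
So r1 = -9, r2 = -3.
s^2 + 12s + 27 = (s - r1)(s - r2) = (s + 9)(s + 3)


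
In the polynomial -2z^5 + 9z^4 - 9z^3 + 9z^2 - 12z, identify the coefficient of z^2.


Read off the coefficient of z^2: 9


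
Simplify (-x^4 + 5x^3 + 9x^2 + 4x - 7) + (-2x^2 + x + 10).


Align terms by degree and add:
  -x^4 + 5x^3 + 9x^2 + 4x - 7
  -2x^2 + x + 10
= -x^4 + 5x^3 + 7x^2 + 5x + 3


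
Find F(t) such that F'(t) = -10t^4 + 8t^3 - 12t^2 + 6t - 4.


Reverse power rule on each term:
  ∫ -10t^4 dt = -2t^5
  ∫ 8t^3 dt = 2t^4
  ∫ -12t^2 dt = -4t^3
  ∫ 6t dt = 3t^2
  ∫ -4 dt = -4t
F(t) = -2t^5 + 2t^4 - 4t^3 + 3t^2 - 4t + C


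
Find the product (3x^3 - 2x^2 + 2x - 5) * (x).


Distribute each term of the first polynomial:
  (3x^3)(x) = 3x^4
  (-2x^2)(x) = -2x^3
  (2x)(x) = 2x^2
  (-5)(x) = -5x
Sum: 3x^4 - 2x^3 + 2x^2 - 5x


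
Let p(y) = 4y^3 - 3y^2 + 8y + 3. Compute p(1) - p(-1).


p(1) = 12
p(-1) = -12
p(1) - p(-1) = 12 + 12 = 24


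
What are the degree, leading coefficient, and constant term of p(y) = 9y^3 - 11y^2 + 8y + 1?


Highest power of y is 3, with coefficient 9. Constant term is 1.
Degree = 3, leading coefficient = 9, constant term = 1


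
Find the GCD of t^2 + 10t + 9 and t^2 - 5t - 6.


Factor each:
  t^2 + 10t + 9 = (t + 1)(t + 9)
  t^2 - 5t - 6 = (t + 1)(t - 6)
Common monic factor: t + 1


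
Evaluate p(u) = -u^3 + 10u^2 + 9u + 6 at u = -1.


Using direct substitution:
  -1 * (-1)^3 = 1
  10 * (-1)^2 = 10
  9 * (-1)^1 = -9
  constant: 6
Sum = 1 + 10 - 9 + 6 = 8


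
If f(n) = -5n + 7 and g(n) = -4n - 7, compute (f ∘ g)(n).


Substitute g(n) into f:
f(g(n)) = -5*(-4n - 7) + 7
Expand and combine: 20n + 42


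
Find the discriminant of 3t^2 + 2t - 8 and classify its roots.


D = b^2 - 4ac = (2)^2 - 4(3)(-8) = 4 + 96 = 100
Since D > 0: two distinct rational roots


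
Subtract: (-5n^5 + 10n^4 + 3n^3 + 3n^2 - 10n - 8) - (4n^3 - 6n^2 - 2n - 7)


Distribute the minus sign:
  (-5n^5 + 10n^4 + 3n^3 + 3n^2 - 10n - 8)
- (4n^3 - 6n^2 - 2n - 7)
Negate second polynomial: -4n^3 + 6n^2 + 2n + 7
Add: -5n^5 + 10n^4 - n^3 + 9n^2 - 8n - 1


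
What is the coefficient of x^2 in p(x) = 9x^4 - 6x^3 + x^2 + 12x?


Read off the coefficient of x^2: 1


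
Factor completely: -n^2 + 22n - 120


Roots satisfy r1 + r2 = -b/a = 22 and r1*r2 = c/a = 120.
So r1 = 12, r2 = 10.
-n^2 + 22n - 120 = -(n - r1)(n - r2) = -(n - 12)(n - 10)


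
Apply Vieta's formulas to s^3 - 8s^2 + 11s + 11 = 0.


Monic cubic s^3+bs^2+cs+d=0: sum=-b, pairwise sum=c, product=-d.
b=-8, c=11, d=11
r1+r2+r3 = 8
r1r2+r1r3+r2r3 = 11
r1r2r3 = -11


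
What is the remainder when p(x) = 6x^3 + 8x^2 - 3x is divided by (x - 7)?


By the Remainder Theorem, the remainder equals p(7):
  6*(7)^3 = 2058
  8*(7)^2 = 392
  -3*(7)^1 = -21
  constant: 0
Sum: 2058 + 392 - 21 + 0 = 2429


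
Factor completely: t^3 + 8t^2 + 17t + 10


Try integer roots (divisors of 10). t=-2: p(-2)=0.
Divide out (t + 2): quotient is t^2 + 6t + 5.
Factor the quadratic: (t + 1)(t + 5)
Result: (t + 2)(t + 1)(t + 5)


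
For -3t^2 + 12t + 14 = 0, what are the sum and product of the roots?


For at^2+bt+c=0: sum = -b/a, product = c/a.
a=-3, b=12, c=14
Sum = -(12)/-3 = 4
Product = (14)/-3 = -14/3


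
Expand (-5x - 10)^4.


Expand (-5x - 10)^4 by repeated multiplication:
  (-5x - 10)^2 = 25x^2 + 100x + 100
  (-5x - 10)^3 = -125x^3 - 750x^2 - 1500x - 1000
= 625x^4 + 5000x^3 + 15000x^2 + 20000x + 10000


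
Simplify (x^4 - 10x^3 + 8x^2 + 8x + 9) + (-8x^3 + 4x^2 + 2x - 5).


Align terms by degree and add:
  x^4 - 10x^3 + 8x^2 + 8x + 9
  -8x^3 + 4x^2 + 2x - 5
= x^4 - 18x^3 + 12x^2 + 10x + 4


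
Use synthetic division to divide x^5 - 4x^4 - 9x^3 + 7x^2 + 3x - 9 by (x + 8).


Synthetic division with c = -8. Coefficients: 1, -4, -9, 7, 3, -9
Bring down 1.
  1 * -8 = -8; -8 - 4 = -12
  -12 * -8 = 96; 96 - 9 = 87
  87 * -8 = -696; -696 + 7 = -689
  -689 * -8 = 5512; 5512 + 3 = 5515
  5515 * -8 = -44120; -44120 - 9 = -44129
Quotient: x^4 - 12x^3 + 87x^2 - 689x + 5515, Remainder: -44129


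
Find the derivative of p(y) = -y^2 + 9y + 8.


Apply the power rule term by term:
  d/dy(-y^2) = -2y
  d/dy(9y) = 9
  d/dy(8) = 0
p'(y) = -2y + 9


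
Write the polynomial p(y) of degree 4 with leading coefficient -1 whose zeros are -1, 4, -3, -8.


p(y) = -(y + 1)(y - 4)(y + 3)(y + 8)
Expand: -y^4 - 8y^3 + 13y^2 + 116y + 96


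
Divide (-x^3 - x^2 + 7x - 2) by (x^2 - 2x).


(-x^3 - x^2 + 7x - 2) / (x^2 - 2x)
Step 1: -x * (x^2 - 2x) = -x^3 + 2x^2; subtract.
Step 2: -3 * (x^2 - 2x) = -3x^2 + 6x; subtract.
Quotient: -x - 3, Remainder: x - 2


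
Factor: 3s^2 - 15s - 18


Roots satisfy r1 + r2 = -b/a = 5 and r1*r2 = c/a = -6.
So r1 = -1, r2 = 6.
3s^2 - 15s - 18 = 3(s - r1)(s - r2) = 3(s + 1)(s - 6)


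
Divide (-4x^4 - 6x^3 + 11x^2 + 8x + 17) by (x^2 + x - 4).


(-4x^4 - 6x^3 + 11x^2 + 8x + 17) / (x^2 + x - 4)
Step 1: -4x^2 * (x^2 + x - 4) = -4x^4 - 4x^3 + 16x^2; subtract.
Step 2: -2x * (x^2 + x - 4) = -2x^3 - 2x^2 + 8x; subtract.
Step 3: -3 * (x^2 + x - 4) = -3x^2 - 3x + 12; subtract.
Quotient: -4x^2 - 2x - 3, Remainder: 3x + 5


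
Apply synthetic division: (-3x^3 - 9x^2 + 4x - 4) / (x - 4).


Synthetic division with c = 4. Coefficients: -3, -9, 4, -4
Bring down -3.
  -3 * 4 = -12; -12 - 9 = -21
  -21 * 4 = -84; -84 + 4 = -80
  -80 * 4 = -320; -320 - 4 = -324
Quotient: -3x^2 - 21x - 80, Remainder: -324


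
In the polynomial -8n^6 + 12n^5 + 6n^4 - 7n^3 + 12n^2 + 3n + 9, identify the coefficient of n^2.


Read off the coefficient of n^2: 12


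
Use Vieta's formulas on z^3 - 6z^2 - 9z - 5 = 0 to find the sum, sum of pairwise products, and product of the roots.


Monic cubic z^3+bz^2+cz+d=0: sum=-b, pairwise sum=c, product=-d.
b=-6, c=-9, d=-5
r1+r2+r3 = 6
r1r2+r1r3+r2r3 = -9
r1r2r3 = 5


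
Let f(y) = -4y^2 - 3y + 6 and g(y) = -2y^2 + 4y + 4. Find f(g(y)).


Substitute g(y) into f:
f(g(y)) = -4*(-2y^2 + 4y + 4)^2 + (-3)*(-2y^2 + 4y + 4) + 6
(-2y^2 + 4y + 4)^2 = 4y^4 - 16y^3 + 32y + 16
Expand and combine: -16y^4 + 64y^3 + 6y^2 - 140y - 70


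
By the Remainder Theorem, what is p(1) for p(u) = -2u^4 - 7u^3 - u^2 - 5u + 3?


By the Remainder Theorem, the remainder equals p(1):
  -2*(1)^4 = -2
  -7*(1)^3 = -7
  -1*(1)^2 = -1
  -5*(1)^1 = -5
  constant: 3
Sum: -2 - 7 - 1 - 5 + 3 = -12


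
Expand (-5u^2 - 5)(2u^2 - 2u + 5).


Distribute each term of the first polynomial:
  (-5u^2)(2u^2 - 2u + 5) = -10u^4 + 10u^3 - 25u^2
  (-5)(2u^2 - 2u + 5) = -10u^2 + 10u - 25
Sum: -10u^4 + 10u^3 - 35u^2 + 10u - 25


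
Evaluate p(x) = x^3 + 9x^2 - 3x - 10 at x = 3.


Using direct substitution:
  1 * (3)^3 = 27
  9 * (3)^2 = 81
  -3 * (3)^1 = -9
  constant: -10
Sum = 27 + 81 - 9 - 10 = 89


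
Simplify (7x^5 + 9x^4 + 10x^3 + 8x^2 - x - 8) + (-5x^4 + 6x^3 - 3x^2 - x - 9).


Align terms by degree and add:
  7x^5 + 9x^4 + 10x^3 + 8x^2 - x - 8
  -5x^4 + 6x^3 - 3x^2 - x - 9
= 7x^5 + 4x^4 + 16x^3 + 5x^2 - 2x - 17


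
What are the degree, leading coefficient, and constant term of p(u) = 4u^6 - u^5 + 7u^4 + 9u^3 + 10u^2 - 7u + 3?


Highest power of u is 6, with coefficient 4. Constant term is 3.
Degree = 6, leading coefficient = 4, constant term = 3


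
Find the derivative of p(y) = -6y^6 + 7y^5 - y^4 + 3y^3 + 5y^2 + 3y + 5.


Apply the power rule term by term:
  d/dy(-6y^6) = -36y^5
  d/dy(7y^5) = 35y^4
  d/dy(-y^4) = -4y^3
  d/dy(3y^3) = 9y^2
  d/dy(5y^2) = 10y
  d/dy(3y) = 3
  d/dy(5) = 0
p'(y) = -36y^5 + 35y^4 - 4y^3 + 9y^2 + 10y + 3


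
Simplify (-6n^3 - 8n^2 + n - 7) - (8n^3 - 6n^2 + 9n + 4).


Distribute the minus sign:
  (-6n^3 - 8n^2 + n - 7)
- (8n^3 - 6n^2 + 9n + 4)
Negate second polynomial: -8n^3 + 6n^2 - 9n - 4
Add: -14n^3 - 2n^2 - 8n - 11


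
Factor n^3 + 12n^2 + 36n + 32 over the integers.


Try integer roots (divisors of 32). n=-8: p(-8)=0.
Divide out (n + 8): quotient is n^2 + 4n + 4.
Factor the quadratic: (n + 2)(n + 2)
Result: (n + 8)(n + 2)(n + 2)


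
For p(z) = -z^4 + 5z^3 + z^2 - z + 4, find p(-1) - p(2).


p(-1) = 0
p(2) = 30
p(-1) - p(2) = 0 - 30 = -30


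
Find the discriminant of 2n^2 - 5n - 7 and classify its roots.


D = b^2 - 4ac = (-5)^2 - 4(2)(-7) = 25 + 56 = 81
Since D > 0: two distinct rational roots


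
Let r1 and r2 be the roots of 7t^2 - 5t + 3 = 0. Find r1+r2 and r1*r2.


For at^2+bt+c=0: sum = -b/a, product = c/a.
a=7, b=-5, c=3
Sum = -(-5)/7 = 5/7
Product = (3)/7 = 3/7


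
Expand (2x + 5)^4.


Expand (2x + 5)^4 by repeated multiplication:
  (2x + 5)^2 = 4x^2 + 20x + 25
  (2x + 5)^3 = 8x^3 + 60x^2 + 150x + 125
= 16x^4 + 160x^3 + 600x^2 + 1000x + 625


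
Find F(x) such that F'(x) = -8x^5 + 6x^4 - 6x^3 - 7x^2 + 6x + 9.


Reverse power rule on each term:
  ∫ -8x^5 dx = -(4/3)x^6
  ∫ 6x^4 dx = (6/5)x^5
  ∫ -6x^3 dx = -(3/2)x^4
  ∫ -7x^2 dx = -(7/3)x^3
  ∫ 6x dx = 3x^2
  ∫ 9 dx = 9x
F(x) = -(4/3)x^6 + (6/5)x^5 - (3/2)x^4 - (7/3)x^3 + 3x^2 + 9x + C


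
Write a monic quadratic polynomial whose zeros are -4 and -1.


p(u) = (u + 4)(u + 1)
Expand: u^2 + 5u + 4


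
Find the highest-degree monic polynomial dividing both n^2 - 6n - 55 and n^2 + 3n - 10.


Factor each:
  n^2 - 6n - 55 = (n + 5)(n - 11)
  n^2 + 3n - 10 = (n + 5)(n - 2)
Common monic factor: n + 5


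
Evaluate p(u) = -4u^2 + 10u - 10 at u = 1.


Using direct substitution:
  -4 * (1)^2 = -4
  10 * (1)^1 = 10
  constant: -10
Sum = -4 + 10 - 10 = -4


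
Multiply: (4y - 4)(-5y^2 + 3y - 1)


Distribute each term of the first polynomial:
  (4y)(-5y^2 + 3y - 1) = -20y^3 + 12y^2 - 4y
  (-4)(-5y^2 + 3y - 1) = 20y^2 - 12y + 4
Sum: -20y^3 + 32y^2 - 16y + 4


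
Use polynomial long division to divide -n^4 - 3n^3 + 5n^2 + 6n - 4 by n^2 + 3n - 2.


(-n^4 - 3n^3 + 5n^2 + 6n - 4) / (n^2 + 3n - 2)
Step 1: -n^2 * (n^2 + 3n - 2) = -n^4 - 3n^3 + 2n^2; subtract.
Step 2: 0 * (n^2 + 3n - 2) = 0; subtract.
Step 3: 3 * (n^2 + 3n - 2) = 3n^2 + 9n - 6; subtract.
Quotient: -n^2 + 3, Remainder: -3n + 2


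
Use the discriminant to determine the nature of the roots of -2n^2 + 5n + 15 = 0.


D = b^2 - 4ac = (5)^2 - 4(-2)(15) = 25 + 120 = 145
Since D > 0: two distinct irrational roots


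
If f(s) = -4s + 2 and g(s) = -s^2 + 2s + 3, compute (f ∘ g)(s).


Substitute g(s) into f:
f(g(s)) = -4*(-s^2 + 2s + 3) + 2
Expand and combine: 4s^2 - 8s - 10


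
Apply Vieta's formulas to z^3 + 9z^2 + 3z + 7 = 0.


Monic cubic z^3+bz^2+cz+d=0: sum=-b, pairwise sum=c, product=-d.
b=9, c=3, d=7
r1+r2+r3 = -9
r1r2+r1r3+r2r3 = 3
r1r2r3 = -7


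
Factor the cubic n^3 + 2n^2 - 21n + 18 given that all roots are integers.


Try integer roots (divisors of 18). n=3: p(3)=0.
Divide out (n - 3): quotient is n^2 + 5n - 6.
Factor the quadratic: (n - 1)(n + 6)
Result: (n - 3)(n - 1)(n + 6)


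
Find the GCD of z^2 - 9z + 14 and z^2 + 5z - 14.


Factor each:
  z^2 - 9z + 14 = (z - 2)(z - 7)
  z^2 + 5z - 14 = (z - 2)(z + 7)
Common monic factor: z - 2


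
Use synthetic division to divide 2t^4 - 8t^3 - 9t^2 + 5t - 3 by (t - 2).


Synthetic division with c = 2. Coefficients: 2, -8, -9, 5, -3
Bring down 2.
  2 * 2 = 4; 4 - 8 = -4
  -4 * 2 = -8; -8 - 9 = -17
  -17 * 2 = -34; -34 + 5 = -29
  -29 * 2 = -58; -58 - 3 = -61
Quotient: 2t^3 - 4t^2 - 17t - 29, Remainder: -61


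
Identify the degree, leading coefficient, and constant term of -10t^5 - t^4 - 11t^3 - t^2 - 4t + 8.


Highest power of t is 5, with coefficient -10. Constant term is 8.
Degree = 5, leading coefficient = -10, constant term = 8


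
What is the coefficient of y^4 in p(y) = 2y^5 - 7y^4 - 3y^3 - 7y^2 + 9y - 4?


Read off the coefficient of y^4: -7


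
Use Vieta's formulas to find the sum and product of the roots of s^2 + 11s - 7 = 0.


For as^2+bs+c=0: sum = -b/a, product = c/a.
a=1, b=11, c=-7
Sum = -(11)/1 = -11
Product = (-7)/1 = -7


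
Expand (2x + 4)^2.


Expand (2x + 4)^2 by repeated multiplication:
= 4x^2 + 16x + 16


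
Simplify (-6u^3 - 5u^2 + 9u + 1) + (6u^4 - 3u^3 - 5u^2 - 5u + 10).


Align terms by degree and add:
  -6u^3 - 5u^2 + 9u + 1
+ 6u^4 - 3u^3 - 5u^2 - 5u + 10
= 6u^4 - 9u^3 - 10u^2 + 4u + 11


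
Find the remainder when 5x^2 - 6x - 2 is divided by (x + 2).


By the Remainder Theorem, the remainder equals p(-2):
  5*(-2)^2 = 20
  -6*(-2)^1 = 12
  constant: -2
Sum: 20 + 12 - 2 = 30


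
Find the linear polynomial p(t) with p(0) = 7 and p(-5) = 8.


p(t) = mt + b. Using p(0)=7, p(-5)=8:
m = (7 - 8)/(0 + 5) = -1/5 = -1/5
b = 7 - m*(0) = 7 = 7
p(t) = -(1/5)t + 7


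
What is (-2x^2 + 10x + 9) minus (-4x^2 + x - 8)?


Distribute the minus sign:
  (-2x^2 + 10x + 9)
- (-4x^2 + x - 8)
Negate second polynomial: 4x^2 - x + 8
Add: 2x^2 + 9x + 17


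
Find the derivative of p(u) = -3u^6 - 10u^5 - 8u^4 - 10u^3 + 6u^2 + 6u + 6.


Apply the power rule term by term:
  d/du(-3u^6) = -18u^5
  d/du(-10u^5) = -50u^4
  d/du(-8u^4) = -32u^3
  d/du(-10u^3) = -30u^2
  d/du(6u^2) = 12u
  d/du(6u) = 6
  d/du(6) = 0
p'(u) = -18u^5 - 50u^4 - 32u^3 - 30u^2 + 12u + 6


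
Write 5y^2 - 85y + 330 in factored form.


Roots satisfy r1 + r2 = -b/a = 17 and r1*r2 = c/a = 66.
So r1 = 6, r2 = 11.
5y^2 - 85y + 330 = 5(y - r1)(y - r2) = 5(y - 6)(y - 11)


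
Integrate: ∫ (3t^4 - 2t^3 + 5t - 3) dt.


Reverse power rule on each term:
  ∫ 3t^4 dt = (3/5)t^5
  ∫ -2t^3 dt = -(1/2)t^4
  ∫ 5t dt = (5/2)t^2
  ∫ -3 dt = -3t
F(t) = (3/5)t^5 - (1/2)t^4 + (5/2)t^2 - 3t + C


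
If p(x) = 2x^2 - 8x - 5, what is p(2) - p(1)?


p(2) = -13
p(1) = -11
p(2) - p(1) = -13 + 11 = -2


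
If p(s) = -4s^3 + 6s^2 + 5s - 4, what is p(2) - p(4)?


p(2) = -2
p(4) = -144
p(2) - p(4) = -2 + 144 = 142


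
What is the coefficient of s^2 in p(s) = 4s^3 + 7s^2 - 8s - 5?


Read off the coefficient of s^2: 7


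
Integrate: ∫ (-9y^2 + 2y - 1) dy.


Reverse power rule on each term:
  ∫ -9y^2 dy = -3y^3
  ∫ 2y dy = y^2
  ∫ -1 dy = -y
F(y) = -3y^3 + y^2 - y + C


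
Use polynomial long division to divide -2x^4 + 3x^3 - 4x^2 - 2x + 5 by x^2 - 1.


(-2x^4 + 3x^3 - 4x^2 - 2x + 5) / (x^2 - 1)
Step 1: -2x^2 * (x^2 - 1) = -2x^4 + 2x^2; subtract.
Step 2: 3x * (x^2 - 1) = 3x^3 - 3x; subtract.
Step 3: -6 * (x^2 - 1) = -6x^2 + 6; subtract.
Quotient: -2x^2 + 3x - 6, Remainder: x - 1


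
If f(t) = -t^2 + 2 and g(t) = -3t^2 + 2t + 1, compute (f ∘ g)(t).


Substitute g(t) into f:
f(g(t)) = -1*(-3t^2 + 2t + 1)^2 + 2
(-3t^2 + 2t + 1)^2 = 9t^4 - 12t^3 - 2t^2 + 4t + 1
Expand and combine: -9t^4 + 12t^3 + 2t^2 - 4t + 1


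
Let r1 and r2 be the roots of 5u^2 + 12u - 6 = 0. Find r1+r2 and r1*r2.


For au^2+bu+c=0: sum = -b/a, product = c/a.
a=5, b=12, c=-6
Sum = -(12)/5 = -12/5
Product = (-6)/5 = -6/5


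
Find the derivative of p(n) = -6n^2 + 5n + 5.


Apply the power rule term by term:
  d/dn(-6n^2) = -12n
  d/dn(5n) = 5
  d/dn(5) = 0
p'(n) = -12n + 5


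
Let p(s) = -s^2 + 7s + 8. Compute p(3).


Using direct substitution:
  -1 * (3)^2 = -9
  7 * (3)^1 = 21
  constant: 8
Sum = -9 + 21 + 8 = 20


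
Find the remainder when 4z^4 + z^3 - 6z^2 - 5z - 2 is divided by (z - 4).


By the Remainder Theorem, the remainder equals p(4):
  4*(4)^4 = 1024
  1*(4)^3 = 64
  -6*(4)^2 = -96
  -5*(4)^1 = -20
  constant: -2
Sum: 1024 + 64 - 96 - 20 - 2 = 970


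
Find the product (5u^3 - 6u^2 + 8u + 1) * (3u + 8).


Distribute each term of the first polynomial:
  (5u^3)(3u + 8) = 15u^4 + 40u^3
  (-6u^2)(3u + 8) = -18u^3 - 48u^2
  (8u)(3u + 8) = 24u^2 + 64u
  (1)(3u + 8) = 3u + 8
Sum: 15u^4 + 22u^3 - 24u^2 + 67u + 8


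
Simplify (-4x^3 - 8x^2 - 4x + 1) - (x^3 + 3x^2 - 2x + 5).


Distribute the minus sign:
  (-4x^3 - 8x^2 - 4x + 1)
- (x^3 + 3x^2 - 2x + 5)
Negate second polynomial: -x^3 - 3x^2 + 2x - 5
Add: -5x^3 - 11x^2 - 2x - 4


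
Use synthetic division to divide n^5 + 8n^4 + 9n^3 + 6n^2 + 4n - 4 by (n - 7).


Synthetic division with c = 7. Coefficients: 1, 8, 9, 6, 4, -4
Bring down 1.
  1 * 7 = 7; 7 + 8 = 15
  15 * 7 = 105; 105 + 9 = 114
  114 * 7 = 798; 798 + 6 = 804
  804 * 7 = 5628; 5628 + 4 = 5632
  5632 * 7 = 39424; 39424 - 4 = 39420
Quotient: n^4 + 15n^3 + 114n^2 + 804n + 5632, Remainder: 39420


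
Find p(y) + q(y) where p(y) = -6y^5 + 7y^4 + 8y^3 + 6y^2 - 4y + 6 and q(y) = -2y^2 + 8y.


Align terms by degree and add:
  -6y^5 + 7y^4 + 8y^3 + 6y^2 - 4y + 6
  -2y^2 + 8y
= -6y^5 + 7y^4 + 8y^3 + 4y^2 + 4y + 6


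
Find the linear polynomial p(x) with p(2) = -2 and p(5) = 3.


p(x) = mx + b. Using p(2)=-2, p(5)=3:
m = (-2 - 3)/(2 - 5) = -5/-3 = 5/3
b = -2 - m*(2) = -2 - 10/3 = -16/3
p(x) = (5/3)x - (16/3)


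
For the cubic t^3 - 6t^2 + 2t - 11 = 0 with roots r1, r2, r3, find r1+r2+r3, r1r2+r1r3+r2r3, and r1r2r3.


Monic cubic t^3+bt^2+ct+d=0: sum=-b, pairwise sum=c, product=-d.
b=-6, c=2, d=-11
r1+r2+r3 = 6
r1r2+r1r3+r2r3 = 2
r1r2r3 = 11


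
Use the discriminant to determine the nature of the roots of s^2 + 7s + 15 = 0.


D = b^2 - 4ac = (7)^2 - 4(1)(15) = 49 - 60 = -11
Since D < 0: two complex conjugate roots (no real roots)


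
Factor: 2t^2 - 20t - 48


Roots satisfy r1 + r2 = -b/a = 10 and r1*r2 = c/a = -24.
So r1 = -2, r2 = 12.
2t^2 - 20t - 48 = 2(t - r1)(t - r2) = 2(t + 2)(t - 12)


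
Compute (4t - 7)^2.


Expand (4t - 7)^2 by repeated multiplication:
= 16t^2 - 56t + 49


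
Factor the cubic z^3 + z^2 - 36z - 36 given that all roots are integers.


Try integer roots (divisors of -36). z=-1: p(-1)=0.
Divide out (z + 1): quotient is z^2 - 36.
Factor the quadratic: (z - 6)(z + 6)
Result: (z + 1)(z - 6)(z + 6)


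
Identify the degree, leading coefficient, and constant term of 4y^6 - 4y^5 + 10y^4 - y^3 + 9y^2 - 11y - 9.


Highest power of y is 6, with coefficient 4. Constant term is -9.
Degree = 6, leading coefficient = 4, constant term = -9


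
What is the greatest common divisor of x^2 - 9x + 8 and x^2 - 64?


Factor each:
  x^2 - 9x + 8 = (x - 8)(x - 1)
  x^2 - 64 = (x - 8)(x + 8)
Common monic factor: x - 8


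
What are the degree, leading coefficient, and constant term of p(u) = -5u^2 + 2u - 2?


Highest power of u is 2, with coefficient -5. Constant term is -2.
Degree = 2, leading coefficient = -5, constant term = -2


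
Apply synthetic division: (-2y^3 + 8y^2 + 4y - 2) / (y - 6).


Synthetic division with c = 6. Coefficients: -2, 8, 4, -2
Bring down -2.
  -2 * 6 = -12; -12 + 8 = -4
  -4 * 6 = -24; -24 + 4 = -20
  -20 * 6 = -120; -120 - 2 = -122
Quotient: -2y^2 - 4y - 20, Remainder: -122


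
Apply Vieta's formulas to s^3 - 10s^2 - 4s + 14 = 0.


Monic cubic s^3+bs^2+cs+d=0: sum=-b, pairwise sum=c, product=-d.
b=-10, c=-4, d=14
r1+r2+r3 = 10
r1r2+r1r3+r2r3 = -4
r1r2r3 = -14


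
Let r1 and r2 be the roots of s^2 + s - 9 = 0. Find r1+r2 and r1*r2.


For as^2+bs+c=0: sum = -b/a, product = c/a.
a=1, b=1, c=-9
Sum = -(1)/1 = -1
Product = (-9)/1 = -9


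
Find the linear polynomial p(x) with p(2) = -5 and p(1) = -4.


p(x) = mx + b. Using p(2)=-5, p(1)=-4:
m = (-5 + 4)/(2 - 1) = -1/1 = -1
b = -5 - m*(2) = -5 + 2 = -3
p(x) = -x - 3


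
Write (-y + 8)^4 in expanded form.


Expand (-y + 8)^4 by repeated multiplication:
  (-y + 8)^2 = y^2 - 16y + 64
  (-y + 8)^3 = -y^3 + 24y^2 - 192y + 512
= y^4 - 32y^3 + 384y^2 - 2048y + 4096


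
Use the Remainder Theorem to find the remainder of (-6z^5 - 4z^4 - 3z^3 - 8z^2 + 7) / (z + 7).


By the Remainder Theorem, the remainder equals p(-7):
  -6*(-7)^5 = 100842
  -4*(-7)^4 = -9604
  -3*(-7)^3 = 1029
  -8*(-7)^2 = -392
  0*(-7)^1 = 0
  constant: 7
Sum: 100842 - 9604 + 1029 - 392 + 0 + 7 = 91882


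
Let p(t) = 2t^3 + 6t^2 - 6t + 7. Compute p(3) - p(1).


p(3) = 97
p(1) = 9
p(3) - p(1) = 97 - 9 = 88


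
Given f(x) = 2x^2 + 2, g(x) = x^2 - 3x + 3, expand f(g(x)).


Substitute g(x) into f:
f(g(x)) = 2*(x^2 - 3x + 3)^2 + 2
(x^2 - 3x + 3)^2 = x^4 - 6x^3 + 15x^2 - 18x + 9
Expand and combine: 2x^4 - 12x^3 + 30x^2 - 36x + 20


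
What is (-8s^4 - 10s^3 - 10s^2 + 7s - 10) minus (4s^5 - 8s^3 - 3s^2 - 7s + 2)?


Distribute the minus sign:
  (-8s^4 - 10s^3 - 10s^2 + 7s - 10)
- (4s^5 - 8s^3 - 3s^2 - 7s + 2)
Negate second polynomial: -4s^5 + 8s^3 + 3s^2 + 7s - 2
Add: -4s^5 - 8s^4 - 2s^3 - 7s^2 + 14s - 12


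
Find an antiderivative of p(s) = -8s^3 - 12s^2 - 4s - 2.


Reverse power rule on each term:
  ∫ -8s^3 ds = -2s^4
  ∫ -12s^2 ds = -4s^3
  ∫ -4s ds = -2s^2
  ∫ -2 ds = -2s
F(s) = -2s^4 - 4s^3 - 2s^2 - 2s + C


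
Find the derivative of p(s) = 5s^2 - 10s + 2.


Apply the power rule term by term:
  d/ds(5s^2) = 10s
  d/ds(-10s) = -10
  d/ds(2) = 0
p'(s) = 10s - 10


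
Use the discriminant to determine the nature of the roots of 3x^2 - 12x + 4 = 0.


D = b^2 - 4ac = (-12)^2 - 4(3)(4) = 144 - 48 = 96
Since D > 0: two distinct irrational roots


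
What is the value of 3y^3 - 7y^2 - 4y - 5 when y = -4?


Using direct substitution:
  3 * (-4)^3 = -192
  -7 * (-4)^2 = -112
  -4 * (-4)^1 = 16
  constant: -5
Sum = -192 - 112 + 16 - 5 = -293


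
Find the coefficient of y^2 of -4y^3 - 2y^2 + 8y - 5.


Read off the coefficient of y^2: -2


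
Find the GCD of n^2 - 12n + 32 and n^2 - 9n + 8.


Factor each:
  n^2 - 12n + 32 = (n - 8)(n - 4)
  n^2 - 9n + 8 = (n - 8)(n - 1)
Common monic factor: n - 8


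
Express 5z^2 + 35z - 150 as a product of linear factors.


Roots satisfy r1 + r2 = -b/a = -7 and r1*r2 = c/a = -30.
So r1 = -10, r2 = 3.
5z^2 + 35z - 150 = 5(z - r1)(z - r2) = 5(z + 10)(z - 3)


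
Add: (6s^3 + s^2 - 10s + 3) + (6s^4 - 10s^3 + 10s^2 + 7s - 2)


Align terms by degree and add:
  6s^3 + s^2 - 10s + 3
+ 6s^4 - 10s^3 + 10s^2 + 7s - 2
= 6s^4 - 4s^3 + 11s^2 - 3s + 1


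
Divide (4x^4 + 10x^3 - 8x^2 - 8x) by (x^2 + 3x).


(4x^4 + 10x^3 - 8x^2 - 8x) / (x^2 + 3x)
Step 1: 4x^2 * (x^2 + 3x) = 4x^4 + 12x^3; subtract.
Step 2: -2x * (x^2 + 3x) = -2x^3 - 6x^2; subtract.
Step 3: -2 * (x^2 + 3x) = -2x^2 - 6x; subtract.
Quotient: 4x^2 - 2x - 2, Remainder: -2x


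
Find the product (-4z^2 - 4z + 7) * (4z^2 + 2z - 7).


Distribute each term of the first polynomial:
  (-4z^2)(4z^2 + 2z - 7) = -16z^4 - 8z^3 + 28z^2
  (-4z)(4z^2 + 2z - 7) = -16z^3 - 8z^2 + 28z
  (7)(4z^2 + 2z - 7) = 28z^2 + 14z - 49
Sum: -16z^4 - 24z^3 + 48z^2 + 42z - 49


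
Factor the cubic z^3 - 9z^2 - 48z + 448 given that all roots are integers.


Try integer roots (divisors of 448). z=8: p(8)=0.
Divide out (z - 8): quotient is z^2 - z - 56.
Factor the quadratic: (z + 7)(z - 8)
Result: (z - 8)(z + 7)(z - 8)


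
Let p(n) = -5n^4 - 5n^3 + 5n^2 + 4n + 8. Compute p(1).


Using direct substitution:
  -5 * (1)^4 = -5
  -5 * (1)^3 = -5
  5 * (1)^2 = 5
  4 * (1)^1 = 4
  constant: 8
Sum = -5 - 5 + 5 + 4 + 8 = 7


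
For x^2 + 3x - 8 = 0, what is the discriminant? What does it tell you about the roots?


D = b^2 - 4ac = (3)^2 - 4(1)(-8) = 9 + 32 = 41
Since D > 0: two distinct irrational roots


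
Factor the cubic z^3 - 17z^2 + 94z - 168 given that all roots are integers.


Try integer roots (divisors of -168). z=7: p(7)=0.
Divide out (z - 7): quotient is z^2 - 10z + 24.
Factor the quadratic: (z - 4)(z - 6)
Result: (z - 7)(z - 4)(z - 6)


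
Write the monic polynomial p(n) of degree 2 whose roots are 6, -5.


p(n) = (n - 6)(n + 5)
Expand: n^2 - n - 30


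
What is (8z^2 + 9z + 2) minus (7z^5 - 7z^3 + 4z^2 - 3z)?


Distribute the minus sign:
  (8z^2 + 9z + 2)
- (7z^5 - 7z^3 + 4z^2 - 3z)
Negate second polynomial: -7z^5 + 7z^3 - 4z^2 + 3z
Add: -7z^5 + 7z^3 + 4z^2 + 12z + 2


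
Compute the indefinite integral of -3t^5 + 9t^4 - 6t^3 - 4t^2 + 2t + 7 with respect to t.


Reverse power rule on each term:
  ∫ -3t^5 dt = -(1/2)t^6
  ∫ 9t^4 dt = (9/5)t^5
  ∫ -6t^3 dt = -(3/2)t^4
  ∫ -4t^2 dt = -(4/3)t^3
  ∫ 2t dt = t^2
  ∫ 7 dt = 7t
F(t) = -(1/2)t^6 + (9/5)t^5 - (3/2)t^4 - (4/3)t^3 + t^2 + 7t + C


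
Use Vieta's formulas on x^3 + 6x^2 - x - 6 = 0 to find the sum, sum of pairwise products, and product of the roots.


Monic cubic x^3+bx^2+cx+d=0: sum=-b, pairwise sum=c, product=-d.
b=6, c=-1, d=-6
r1+r2+r3 = -6
r1r2+r1r3+r2r3 = -1
r1r2r3 = 6


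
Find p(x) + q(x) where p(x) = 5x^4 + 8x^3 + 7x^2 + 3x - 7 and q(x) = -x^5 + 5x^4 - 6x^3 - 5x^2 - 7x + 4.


Align terms by degree and add:
  5x^4 + 8x^3 + 7x^2 + 3x - 7
  -x^5 + 5x^4 - 6x^3 - 5x^2 - 7x + 4
= -x^5 + 10x^4 + 2x^3 + 2x^2 - 4x - 3


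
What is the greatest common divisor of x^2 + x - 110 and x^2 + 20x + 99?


Factor each:
  x^2 + x - 110 = (x + 11)(x - 10)
  x^2 + 20x + 99 = (x + 11)(x + 9)
Common monic factor: x + 11


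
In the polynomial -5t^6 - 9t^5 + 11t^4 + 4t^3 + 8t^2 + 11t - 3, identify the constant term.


Read off the constant term: -3


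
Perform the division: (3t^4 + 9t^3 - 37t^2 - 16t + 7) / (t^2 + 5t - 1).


(3t^4 + 9t^3 - 37t^2 - 16t + 7) / (t^2 + 5t - 1)
Step 1: 3t^2 * (t^2 + 5t - 1) = 3t^4 + 15t^3 - 3t^2; subtract.
Step 2: -6t * (t^2 + 5t - 1) = -6t^3 - 30t^2 + 6t; subtract.
Step 3: -4 * (t^2 + 5t - 1) = -4t^2 - 20t + 4; subtract.
Quotient: 3t^2 - 6t - 4, Remainder: -2t + 3


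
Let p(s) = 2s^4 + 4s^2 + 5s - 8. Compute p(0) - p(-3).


p(0) = -8
p(-3) = 175
p(0) - p(-3) = -8 - 175 = -183


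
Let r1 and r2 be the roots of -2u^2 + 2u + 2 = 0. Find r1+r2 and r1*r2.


For au^2+bu+c=0: sum = -b/a, product = c/a.
a=-2, b=2, c=2
Sum = -(2)/-2 = 1
Product = (2)/-2 = -1


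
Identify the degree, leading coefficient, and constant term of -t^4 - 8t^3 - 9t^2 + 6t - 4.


Highest power of t is 4, with coefficient -1. Constant term is -4.
Degree = 4, leading coefficient = -1, constant term = -4


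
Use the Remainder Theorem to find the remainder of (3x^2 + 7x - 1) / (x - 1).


By the Remainder Theorem, the remainder equals p(1):
  3*(1)^2 = 3
  7*(1)^1 = 7
  constant: -1
Sum: 3 + 7 - 1 = 9


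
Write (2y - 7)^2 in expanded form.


Expand (2y - 7)^2 by repeated multiplication:
= 4y^2 - 28y + 49


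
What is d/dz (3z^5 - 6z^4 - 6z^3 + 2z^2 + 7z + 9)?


Apply the power rule term by term:
  d/dz(3z^5) = 15z^4
  d/dz(-6z^4) = -24z^3
  d/dz(-6z^3) = -18z^2
  d/dz(2z^2) = 4z
  d/dz(7z) = 7
  d/dz(9) = 0
p'(z) = 15z^4 - 24z^3 - 18z^2 + 4z + 7


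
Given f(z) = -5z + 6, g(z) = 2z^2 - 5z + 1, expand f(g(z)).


Substitute g(z) into f:
f(g(z)) = -5*(2z^2 - 5z + 1) + 6
Expand and combine: -10z^2 + 25z + 1


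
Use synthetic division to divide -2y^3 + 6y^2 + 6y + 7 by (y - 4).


Synthetic division with c = 4. Coefficients: -2, 6, 6, 7
Bring down -2.
  -2 * 4 = -8; -8 + 6 = -2
  -2 * 4 = -8; -8 + 6 = -2
  -2 * 4 = -8; -8 + 7 = -1
Quotient: -2y^2 - 2y - 2, Remainder: -1


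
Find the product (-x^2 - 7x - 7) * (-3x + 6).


Distribute each term of the first polynomial:
  (-x^2)(-3x + 6) = 3x^3 - 6x^2
  (-7x)(-3x + 6) = 21x^2 - 42x
  (-7)(-3x + 6) = 21x - 42
Sum: 3x^3 + 15x^2 - 21x - 42


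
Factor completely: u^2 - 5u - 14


Roots satisfy r1 + r2 = -b/a = 5 and r1*r2 = c/a = -14.
So r1 = 7, r2 = -2.
u^2 - 5u - 14 = (u - r1)(u - r2) = (u - 7)(u + 2)


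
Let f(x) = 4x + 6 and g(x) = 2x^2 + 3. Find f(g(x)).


Substitute g(x) into f:
f(g(x)) = 4*(2x^2 + 3) + 6
Expand and combine: 8x^2 + 18


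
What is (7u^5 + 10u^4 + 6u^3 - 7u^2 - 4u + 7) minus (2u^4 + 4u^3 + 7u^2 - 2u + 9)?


Distribute the minus sign:
  (7u^5 + 10u^4 + 6u^3 - 7u^2 - 4u + 7)
- (2u^4 + 4u^3 + 7u^2 - 2u + 9)
Negate second polynomial: -2u^4 - 4u^3 - 7u^2 + 2u - 9
Add: 7u^5 + 8u^4 + 2u^3 - 14u^2 - 2u - 2


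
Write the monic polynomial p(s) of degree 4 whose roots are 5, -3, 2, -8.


p(s) = (s - 5)(s + 3)(s - 2)(s + 8)
Expand: s^4 + 4s^3 - 43s^2 - 58s + 240


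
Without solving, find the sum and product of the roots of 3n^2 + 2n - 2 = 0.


For an^2+bn+c=0: sum = -b/a, product = c/a.
a=3, b=2, c=-2
Sum = -(2)/3 = -2/3
Product = (-2)/3 = -2/3


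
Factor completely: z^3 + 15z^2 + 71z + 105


Try integer roots (divisors of 105). z=-5: p(-5)=0.
Divide out (z + 5): quotient is z^2 + 10z + 21.
Factor the quadratic: (z + 7)(z + 3)
Result: (z + 5)(z + 7)(z + 3)


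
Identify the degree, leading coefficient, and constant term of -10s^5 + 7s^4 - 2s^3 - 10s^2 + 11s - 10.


Highest power of s is 5, with coefficient -10. Constant term is -10.
Degree = 5, leading coefficient = -10, constant term = -10


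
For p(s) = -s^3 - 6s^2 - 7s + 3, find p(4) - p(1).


p(4) = -185
p(1) = -11
p(4) - p(1) = -185 + 11 = -174


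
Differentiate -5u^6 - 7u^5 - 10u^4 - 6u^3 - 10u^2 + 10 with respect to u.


Apply the power rule term by term:
  d/du(-5u^6) = -30u^5
  d/du(-7u^5) = -35u^4
  d/du(-10u^4) = -40u^3
  d/du(-6u^3) = -18u^2
  d/du(-10u^2) = -20u
  d/du(10) = 0
p'(u) = -30u^5 - 35u^4 - 40u^3 - 18u^2 - 20u


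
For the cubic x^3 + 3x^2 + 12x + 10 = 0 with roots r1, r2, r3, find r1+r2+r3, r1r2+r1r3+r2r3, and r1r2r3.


Monic cubic x^3+bx^2+cx+d=0: sum=-b, pairwise sum=c, product=-d.
b=3, c=12, d=10
r1+r2+r3 = -3
r1r2+r1r3+r2r3 = 12
r1r2r3 = -10


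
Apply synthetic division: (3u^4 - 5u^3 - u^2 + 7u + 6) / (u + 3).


Synthetic division with c = -3. Coefficients: 3, -5, -1, 7, 6
Bring down 3.
  3 * -3 = -9; -9 - 5 = -14
  -14 * -3 = 42; 42 - 1 = 41
  41 * -3 = -123; -123 + 7 = -116
  -116 * -3 = 348; 348 + 6 = 354
Quotient: 3u^3 - 14u^2 + 41u - 116, Remainder: 354


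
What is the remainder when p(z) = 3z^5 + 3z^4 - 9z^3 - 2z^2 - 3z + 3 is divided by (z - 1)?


By the Remainder Theorem, the remainder equals p(1):
  3*(1)^5 = 3
  3*(1)^4 = 3
  -9*(1)^3 = -9
  -2*(1)^2 = -2
  -3*(1)^1 = -3
  constant: 3
Sum: 3 + 3 - 9 - 2 - 3 + 3 = -5


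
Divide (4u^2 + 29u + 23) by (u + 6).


(4u^2 + 29u + 23) / (u + 6)
Step 1: 4u * (u + 6) = 4u^2 + 24u; subtract.
Step 2: 5 * (u + 6) = 5u + 30; subtract.
Quotient: 4u + 5, Remainder: -7


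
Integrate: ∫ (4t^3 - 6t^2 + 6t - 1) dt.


Reverse power rule on each term:
  ∫ 4t^3 dt = t^4
  ∫ -6t^2 dt = -2t^3
  ∫ 6t dt = 3t^2
  ∫ -1 dt = -t
F(t) = t^4 - 2t^3 + 3t^2 - t + C


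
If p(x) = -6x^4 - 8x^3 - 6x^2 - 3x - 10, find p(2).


Using direct substitution:
  -6 * (2)^4 = -96
  -8 * (2)^3 = -64
  -6 * (2)^2 = -24
  -3 * (2)^1 = -6
  constant: -10
Sum = -96 - 64 - 24 - 6 - 10 = -200


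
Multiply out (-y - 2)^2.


Expand (-y - 2)^2 by repeated multiplication:
= y^2 + 4y + 4


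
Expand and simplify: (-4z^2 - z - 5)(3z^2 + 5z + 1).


Distribute each term of the first polynomial:
  (-4z^2)(3z^2 + 5z + 1) = -12z^4 - 20z^3 - 4z^2
  (-z)(3z^2 + 5z + 1) = -3z^3 - 5z^2 - z
  (-5)(3z^2 + 5z + 1) = -15z^2 - 25z - 5
Sum: -12z^4 - 23z^3 - 24z^2 - 26z - 5


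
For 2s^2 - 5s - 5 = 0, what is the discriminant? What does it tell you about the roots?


D = b^2 - 4ac = (-5)^2 - 4(2)(-5) = 25 + 40 = 65
Since D > 0: two distinct irrational roots


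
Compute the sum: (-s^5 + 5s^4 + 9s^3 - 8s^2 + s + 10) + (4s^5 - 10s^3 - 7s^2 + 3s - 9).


Align terms by degree and add:
  -s^5 + 5s^4 + 9s^3 - 8s^2 + s + 10
+ 4s^5 - 10s^3 - 7s^2 + 3s - 9
= 3s^5 + 5s^4 - s^3 - 15s^2 + 4s + 1


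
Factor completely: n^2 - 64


Roots satisfy r1 + r2 = -b/a = 0 and r1*r2 = c/a = -64.
So r1 = 8, r2 = -8.
n^2 - 64 = (n - r1)(n - r2) = (n - 8)(n + 8)


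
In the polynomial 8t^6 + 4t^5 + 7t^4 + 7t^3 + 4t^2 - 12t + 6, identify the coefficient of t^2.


Read off the coefficient of t^2: 4


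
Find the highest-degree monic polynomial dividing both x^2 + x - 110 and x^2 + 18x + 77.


Factor each:
  x^2 + x - 110 = (x + 11)(x - 10)
  x^2 + 18x + 77 = (x + 11)(x + 7)
Common monic factor: x + 11


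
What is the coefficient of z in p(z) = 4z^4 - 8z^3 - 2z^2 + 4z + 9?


Read off the coefficient of z: 4


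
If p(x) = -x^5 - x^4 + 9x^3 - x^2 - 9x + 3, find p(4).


Using direct substitution:
  -1 * (4)^5 = -1024
  -1 * (4)^4 = -256
  9 * (4)^3 = 576
  -1 * (4)^2 = -16
  -9 * (4)^1 = -36
  constant: 3
Sum = -1024 - 256 + 576 - 16 - 36 + 3 = -753


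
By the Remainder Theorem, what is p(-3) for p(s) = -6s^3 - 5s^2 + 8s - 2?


By the Remainder Theorem, the remainder equals p(-3):
  -6*(-3)^3 = 162
  -5*(-3)^2 = -45
  8*(-3)^1 = -24
  constant: -2
Sum: 162 - 45 - 24 - 2 = 91


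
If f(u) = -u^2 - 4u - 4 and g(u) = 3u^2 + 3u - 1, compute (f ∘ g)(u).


Substitute g(u) into f:
f(g(u)) = -1*(3u^2 + 3u - 1)^2 + (-4)*(3u^2 + 3u - 1) + (-4)
(3u^2 + 3u - 1)^2 = 9u^4 + 18u^3 + 3u^2 - 6u + 1
Expand and combine: -9u^4 - 18u^3 - 15u^2 - 6u - 1


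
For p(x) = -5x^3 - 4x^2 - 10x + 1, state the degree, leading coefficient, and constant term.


Highest power of x is 3, with coefficient -5. Constant term is 1.
Degree = 3, leading coefficient = -5, constant term = 1


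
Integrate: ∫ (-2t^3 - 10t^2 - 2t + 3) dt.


Reverse power rule on each term:
  ∫ -2t^3 dt = -(1/2)t^4
  ∫ -10t^2 dt = -(10/3)t^3
  ∫ -2t dt = -t^2
  ∫ 3 dt = 3t
F(t) = -(1/2)t^4 - (10/3)t^3 - t^2 + 3t + C


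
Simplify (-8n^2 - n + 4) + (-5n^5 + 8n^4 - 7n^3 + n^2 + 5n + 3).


Align terms by degree and add:
  -8n^2 - n + 4
  -5n^5 + 8n^4 - 7n^3 + n^2 + 5n + 3
= -5n^5 + 8n^4 - 7n^3 - 7n^2 + 4n + 7


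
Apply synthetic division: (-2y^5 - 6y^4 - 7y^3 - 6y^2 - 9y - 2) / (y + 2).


Synthetic division with c = -2. Coefficients: -2, -6, -7, -6, -9, -2
Bring down -2.
  -2 * -2 = 4; 4 - 6 = -2
  -2 * -2 = 4; 4 - 7 = -3
  -3 * -2 = 6; 6 - 6 = 0
  0 * -2 = 0; 0 - 9 = -9
  -9 * -2 = 18; 18 - 2 = 16
Quotient: -2y^4 - 2y^3 - 3y^2 - 9, Remainder: 16


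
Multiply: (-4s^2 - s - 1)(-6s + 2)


Distribute each term of the first polynomial:
  (-4s^2)(-6s + 2) = 24s^3 - 8s^2
  (-s)(-6s + 2) = 6s^2 - 2s
  (-1)(-6s + 2) = 6s - 2
Sum: 24s^3 - 2s^2 + 4s - 2


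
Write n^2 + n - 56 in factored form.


Roots satisfy r1 + r2 = -b/a = -1 and r1*r2 = c/a = -56.
So r1 = 7, r2 = -8.
n^2 + n - 56 = (n - r1)(n - r2) = (n - 7)(n + 8)


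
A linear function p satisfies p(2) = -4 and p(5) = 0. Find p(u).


p(u) = mu + b. Using p(2)=-4, p(5)=0:
m = (-4)/(2 - 5) = -4/-3 = 4/3
b = -4 - m*(2) = -4 - 8/3 = -20/3
p(u) = (4/3)u - (20/3)


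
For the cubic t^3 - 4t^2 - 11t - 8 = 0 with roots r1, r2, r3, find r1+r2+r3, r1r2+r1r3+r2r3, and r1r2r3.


Monic cubic t^3+bt^2+ct+d=0: sum=-b, pairwise sum=c, product=-d.
b=-4, c=-11, d=-8
r1+r2+r3 = 4
r1r2+r1r3+r2r3 = -11
r1r2r3 = 8


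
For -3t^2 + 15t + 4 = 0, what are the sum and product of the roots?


For at^2+bt+c=0: sum = -b/a, product = c/a.
a=-3, b=15, c=4
Sum = -(15)/-3 = 5
Product = (4)/-3 = -4/3


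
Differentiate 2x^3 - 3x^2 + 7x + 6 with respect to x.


Apply the power rule term by term:
  d/dx(2x^3) = 6x^2
  d/dx(-3x^2) = -6x
  d/dx(7x) = 7
  d/dx(6) = 0
p'(x) = 6x^2 - 6x + 7


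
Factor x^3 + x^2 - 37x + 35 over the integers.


Try integer roots (divisors of 35). x=1: p(1)=0.
Divide out (x - 1): quotient is x^2 + 2x - 35.
Factor the quadratic: (x + 7)(x - 5)
Result: (x - 1)(x + 7)(x - 5)


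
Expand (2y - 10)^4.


Expand (2y - 10)^4 by repeated multiplication:
  (2y - 10)^2 = 4y^2 - 40y + 100
  (2y - 10)^3 = 8y^3 - 120y^2 + 600y - 1000
= 16y^4 - 320y^3 + 2400y^2 - 8000y + 10000


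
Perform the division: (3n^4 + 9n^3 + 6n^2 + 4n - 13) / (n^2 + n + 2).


(3n^4 + 9n^3 + 6n^2 + 4n - 13) / (n^2 + n + 2)
Step 1: 3n^2 * (n^2 + n + 2) = 3n^4 + 3n^3 + 6n^2; subtract.
Step 2: 6n * (n^2 + n + 2) = 6n^3 + 6n^2 + 12n; subtract.
Step 3: -6 * (n^2 + n + 2) = -6n^2 - 6n - 12; subtract.
Quotient: 3n^2 + 6n - 6, Remainder: -2n - 1


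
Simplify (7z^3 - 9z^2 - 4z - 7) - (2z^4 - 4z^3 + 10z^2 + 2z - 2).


Distribute the minus sign:
  (7z^3 - 9z^2 - 4z - 7)
- (2z^4 - 4z^3 + 10z^2 + 2z - 2)
Negate second polynomial: -2z^4 + 4z^3 - 10z^2 - 2z + 2
Add: -2z^4 + 11z^3 - 19z^2 - 6z - 5


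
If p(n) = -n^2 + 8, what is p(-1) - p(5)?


p(-1) = 7
p(5) = -17
p(-1) - p(5) = 7 + 17 = 24


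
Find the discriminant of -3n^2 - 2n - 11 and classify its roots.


D = b^2 - 4ac = (-2)^2 - 4(-3)(-11) = 4 - 132 = -128
Since D < 0: two complex conjugate roots (no real roots)


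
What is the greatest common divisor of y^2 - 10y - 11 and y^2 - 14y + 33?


Factor each:
  y^2 - 10y - 11 = (y - 11)(y + 1)
  y^2 - 14y + 33 = (y - 11)(y - 3)
Common monic factor: y - 11


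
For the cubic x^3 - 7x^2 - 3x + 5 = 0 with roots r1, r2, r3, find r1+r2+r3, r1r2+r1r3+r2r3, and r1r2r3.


Monic cubic x^3+bx^2+cx+d=0: sum=-b, pairwise sum=c, product=-d.
b=-7, c=-3, d=5
r1+r2+r3 = 7
r1r2+r1r3+r2r3 = -3
r1r2r3 = -5


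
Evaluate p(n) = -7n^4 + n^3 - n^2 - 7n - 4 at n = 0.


Using direct substitution:
  -7 * (0)^4 = 0
  1 * (0)^3 = 0
  -1 * (0)^2 = 0
  -7 * (0)^1 = 0
  constant: -4
Sum = 0 + 0 + 0 + 0 - 4 = -4


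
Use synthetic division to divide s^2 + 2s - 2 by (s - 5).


Synthetic division with c = 5. Coefficients: 1, 2, -2
Bring down 1.
  1 * 5 = 5; 5 + 2 = 7
  7 * 5 = 35; 35 - 2 = 33
Quotient: s + 7, Remainder: 33


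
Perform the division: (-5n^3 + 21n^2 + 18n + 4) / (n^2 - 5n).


(-5n^3 + 21n^2 + 18n + 4) / (n^2 - 5n)
Step 1: -5n * (n^2 - 5n) = -5n^3 + 25n^2; subtract.
Step 2: -4 * (n^2 - 5n) = -4n^2 + 20n; subtract.
Quotient: -5n - 4, Remainder: -2n + 4


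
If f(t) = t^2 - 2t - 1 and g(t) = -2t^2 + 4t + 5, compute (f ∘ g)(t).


Substitute g(t) into f:
f(g(t)) = 1*(-2t^2 + 4t + 5)^2 + (-2)*(-2t^2 + 4t + 5) + (-1)
(-2t^2 + 4t + 5)^2 = 4t^4 - 16t^3 - 4t^2 + 40t + 25
Expand and combine: 4t^4 - 16t^3 + 32t + 14


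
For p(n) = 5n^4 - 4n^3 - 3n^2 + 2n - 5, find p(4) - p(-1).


p(4) = 979
p(-1) = -1
p(4) - p(-1) = 979 + 1 = 980


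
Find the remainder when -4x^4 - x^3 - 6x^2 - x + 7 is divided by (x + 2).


By the Remainder Theorem, the remainder equals p(-2):
  -4*(-2)^4 = -64
  -1*(-2)^3 = 8
  -6*(-2)^2 = -24
  -1*(-2)^1 = 2
  constant: 7
Sum: -64 + 8 - 24 + 2 + 7 = -71


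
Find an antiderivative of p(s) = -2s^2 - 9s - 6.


Reverse power rule on each term:
  ∫ -2s^2 ds = -(2/3)s^3
  ∫ -9s ds = -(9/2)s^2
  ∫ -6 ds = -6s
F(s) = -(2/3)s^3 - (9/2)s^2 - 6s + C


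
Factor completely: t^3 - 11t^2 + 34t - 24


Try integer roots (divisors of -24). t=6: p(6)=0.
Divide out (t - 6): quotient is t^2 - 5t + 4.
Factor the quadratic: (t - 4)(t - 1)
Result: (t - 6)(t - 4)(t - 1)


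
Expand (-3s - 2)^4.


Expand (-3s - 2)^4 by repeated multiplication:
  (-3s - 2)^2 = 9s^2 + 12s + 4
  (-3s - 2)^3 = -27s^3 - 54s^2 - 36s - 8
= 81s^4 + 216s^3 + 216s^2 + 96s + 16


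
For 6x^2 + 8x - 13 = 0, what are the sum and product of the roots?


For ax^2+bx+c=0: sum = -b/a, product = c/a.
a=6, b=8, c=-13
Sum = -(8)/6 = -4/3
Product = (-13)/6 = -13/6


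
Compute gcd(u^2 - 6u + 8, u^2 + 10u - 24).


Factor each:
  u^2 - 6u + 8 = (u - 2)(u - 4)
  u^2 + 10u - 24 = (u - 2)(u + 12)
Common monic factor: u - 2


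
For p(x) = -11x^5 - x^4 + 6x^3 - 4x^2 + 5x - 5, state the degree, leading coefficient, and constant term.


Highest power of x is 5, with coefficient -11. Constant term is -5.
Degree = 5, leading coefficient = -11, constant term = -5
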